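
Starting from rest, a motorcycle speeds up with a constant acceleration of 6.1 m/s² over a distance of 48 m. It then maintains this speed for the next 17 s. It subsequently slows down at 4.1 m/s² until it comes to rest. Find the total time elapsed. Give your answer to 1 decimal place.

26.9 s

Phase 1 (accelerating): v₀ = 0 m/s, a = 6.1 m/s².
v² = v₀² + 2aΔx = 0² + 2·6.1·48 = 586 → v = 24.2 m/s
t = (v − v₀)/a = (24.2 − 0)/6.1 = 3.97 s

Phase 2 (constant speed): v₀ = 24.2 m/s, a = 0 m/s².
v = v₀ + at = 24.2 + (0)(17) = 24.2 m/s
Δx = v₀t + ½at² = 24.2·17 + 0.5·0·17² = 411 m

Phase 3 (decelerating): v₀ = 24.2 m/s, a = -4.1 m/s².
v = v₀ + at → t = (0 − 24.2) / -4.1 = 5.90 s
v² = v₀² + 2aΔx → Δx = (0² − 24.2²)/(2·-4.1) = 71.4 m
Total time = 3.97 + 17.0 + 5.90 = 26.9 s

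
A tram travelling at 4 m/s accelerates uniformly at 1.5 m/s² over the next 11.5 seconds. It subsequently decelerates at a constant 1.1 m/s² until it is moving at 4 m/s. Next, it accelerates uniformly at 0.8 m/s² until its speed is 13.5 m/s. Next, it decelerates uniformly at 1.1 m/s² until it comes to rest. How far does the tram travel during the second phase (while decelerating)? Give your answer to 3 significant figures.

Phase 1 (accelerating): v₀ = 4.00 m/s, a = 1.5 m/s².
v = v₀ + at = 4.00 + (1.5)(11.5) = 21.2 m/s
Δx = v₀t + ½at² = 4.00·11.5 + 0.5·1.5·11.5² = 145 m

Phase 2 (decelerating): v₀ = 21.2 m/s, a = -1.1 m/s².
v = v₀ + at → t = (4 − 21.2) / -1.1 = 15.7 s
v² = v₀² + 2aΔx → Δx = (4² − 21.2²)/(2·-1.1) = 198 m
Distance in phase 2 = 198 m

198 m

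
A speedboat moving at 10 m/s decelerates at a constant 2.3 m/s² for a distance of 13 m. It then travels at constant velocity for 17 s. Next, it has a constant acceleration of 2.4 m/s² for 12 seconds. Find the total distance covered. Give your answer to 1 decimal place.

369.7 m

Phase 1 (decelerating): v₀ = 10.0 m/s, a = -2.3 m/s².
v² = v₀² + 2aΔx = 10.0² + 2·-2.3·13 = 40.2 → v = 6.34 m/s
t = (v − v₀)/a = (6.34 − 10.0)/-2.3 = 1.59 s

Phase 2 (constant speed): v₀ = 6.34 m/s, a = 0 m/s².
v = v₀ + at = 6.34 + (0)(17) = 6.34 m/s
Δx = v₀t + ½at² = 6.34·17 + 0.5·0·17² = 108 m

Phase 3 (accelerating): v₀ = 6.34 m/s, a = 2.4 m/s².
v = v₀ + at = 6.34 + (2.4)(12) = 35.1 m/s
Δx = v₀t + ½at² = 6.34·12 + 0.5·2.4·12² = 249 m
Total distance = 13.0 + 108 + 249 = 370 m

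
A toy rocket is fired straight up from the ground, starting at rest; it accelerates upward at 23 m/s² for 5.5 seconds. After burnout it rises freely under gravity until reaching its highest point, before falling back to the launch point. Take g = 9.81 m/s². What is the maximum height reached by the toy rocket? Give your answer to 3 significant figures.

Phase 1 (powered ascent): v₀ = 0 m/s, a = 23 m/s².
v = v₀ + at = 0 + (23)(5.5) = 126 m/s
Δx = v₀t + ½at² = 0·5.5 + 0.5·23·5.5² = 348 m

Phase 2 (coasting upward): v₀ = 126 m/s, a = -9.81 m/s².
v = v₀ + at → t = (0 − 126) / -9.81 = 12.9 s
v² = v₀² + 2aΔx → Δx = (0² − 126²)/(2·-9.81) = 816 m
Maximum height = 348 + 816 = 1160 m

1160 m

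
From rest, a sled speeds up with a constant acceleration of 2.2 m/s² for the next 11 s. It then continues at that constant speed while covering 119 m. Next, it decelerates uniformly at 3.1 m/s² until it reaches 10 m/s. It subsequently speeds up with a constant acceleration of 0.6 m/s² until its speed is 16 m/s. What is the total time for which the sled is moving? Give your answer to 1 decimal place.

30.5 s

Phase 1 (accelerating): v₀ = 0 m/s, a = 2.2 m/s².
v = v₀ + at = 0 + (2.2)(11) = 24.2 m/s
Δx = v₀t + ½at² = 0·11 + 0.5·2.2·11² = 133 m

Phase 2 (constant speed): v₀ = 24.2 m/s, a = 0 m/s².
Constant speed: t = d/v = 119/24.2 = 4.92 s

Phase 3 (decelerating): v₀ = 24.2 m/s, a = -3.1 m/s².
v = v₀ + at → t = (10 − 24.2) / -3.1 = 4.58 s
v² = v₀² + 2aΔx → Δx = (10² − 24.2²)/(2·-3.1) = 78.3 m

Phase 4 (accelerating): v₀ = 10.0 m/s, a = 0.6 m/s².
v = v₀ + at → t = (16 − 10.0) / 0.6 = 10.0 s
v² = v₀² + 2aΔx → Δx = (16² − 10.0²)/(2·0.6) = 130 m
Total time = 11.0 + 4.92 + 4.58 + 10.0 = 30.5 s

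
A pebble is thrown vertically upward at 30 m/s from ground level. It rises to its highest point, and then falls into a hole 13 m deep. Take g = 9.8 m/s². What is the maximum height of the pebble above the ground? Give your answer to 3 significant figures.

45.9 m

Phase 1 (rising): v₀ = 30.0 m/s, a = -9.8 m/s².
v = v₀ + at → t = (0 − 30.0) / -9.8 = 3.06 s
v² = v₀² + 2aΔx → Δx = (0² − 30.0²)/(2·-9.8) = 45.9 m
Maximum height = 45.9 m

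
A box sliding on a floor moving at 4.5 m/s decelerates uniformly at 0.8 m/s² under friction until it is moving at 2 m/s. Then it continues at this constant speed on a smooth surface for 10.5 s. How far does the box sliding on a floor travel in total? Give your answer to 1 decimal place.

Phase 1 (decelerating): v₀ = 4.50 m/s, a = -0.8 m/s².
v = v₀ + at → t = (2 − 4.50) / -0.8 = 3.12 s
v² = v₀² + 2aΔx → Δx = (2² − 4.50²)/(2·-0.8) = 10.2 m

Phase 2 (constant speed): v₀ = 2.00 m/s, a = 0 m/s².
v = v₀ + at = 2.00 + (0)(10.5) = 2.00 m/s
Δx = v₀t + ½at² = 2.00·10.5 + 0.5·0·10.5² = 21.0 m
Total distance = 10.2 + 21.0 = 31.2 m

31.2 m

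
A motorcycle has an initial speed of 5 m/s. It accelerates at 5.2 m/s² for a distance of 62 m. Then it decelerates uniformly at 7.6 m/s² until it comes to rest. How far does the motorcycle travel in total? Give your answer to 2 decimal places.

Phase 1 (accelerating): v₀ = 5.00 m/s, a = 5.2 m/s².
v² = v₀² + 2aΔx = 5.00² + 2·5.2·62 = 670 → v = 25.9 m/s
t = (v − v₀)/a = (25.9 − 5.00)/5.2 = 4.02 s

Phase 2 (decelerating): v₀ = 25.9 m/s, a = -7.6 m/s².
v = v₀ + at → t = (0 − 25.9) / -7.6 = 3.41 s
v² = v₀² + 2aΔx → Δx = (0² − 25.9²)/(2·-7.6) = 44.1 m
Total distance = 62.0 + 44.1 = 106 m

106.07 m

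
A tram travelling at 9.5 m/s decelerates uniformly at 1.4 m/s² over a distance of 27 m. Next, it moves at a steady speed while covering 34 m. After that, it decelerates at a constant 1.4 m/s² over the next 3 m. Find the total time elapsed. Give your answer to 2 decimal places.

Phase 1 (decelerating): v₀ = 9.50 m/s, a = -1.4 m/s².
v² = v₀² + 2aΔx = 9.50² + 2·-1.4·27 = 14.7 → v = 3.83 m/s
t = (v − v₀)/a = (3.83 − 9.50)/-1.4 = 4.05 s

Phase 2 (constant speed): v₀ = 3.83 m/s, a = 0 m/s².
Constant speed: t = d/v = 34/3.83 = 8.88 s

Phase 3 (decelerating): v₀ = 3.83 m/s, a = -1.4 m/s².
v² = v₀² + 2aΔx = 3.83² + 2·-1.4·3 = 6.25 → v = 2.50 m/s
t = (v − v₀)/a = (2.50 − 3.83)/-1.4 = 0.948 s
Total time = 4.05 + 8.88 + 0.948 = 13.9 s

13.88 s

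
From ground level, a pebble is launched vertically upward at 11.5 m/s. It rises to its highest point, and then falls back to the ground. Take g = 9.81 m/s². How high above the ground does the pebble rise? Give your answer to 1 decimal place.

Phase 1 (rising): v₀ = 11.5 m/s, a = -9.81 m/s².
v = v₀ + at → t = (0 − 11.5) / -9.81 = 1.17 s
v² = v₀² + 2aΔx → Δx = (0² − 11.5²)/(2·-9.81) = 6.74 m
Maximum height = 6.74 m

6.7 m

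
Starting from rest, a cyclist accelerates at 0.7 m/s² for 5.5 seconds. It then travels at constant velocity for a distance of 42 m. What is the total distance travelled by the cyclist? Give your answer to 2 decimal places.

Phase 1 (accelerating): v₀ = 0 m/s, a = 0.7 m/s².
v = v₀ + at = 0 + (0.7)(5.5) = 3.85 m/s
Δx = v₀t + ½at² = 0·5.5 + 0.5·0.7·5.5² = 10.6 m

Phase 2 (constant speed): v₀ = 3.85 m/s, a = 0 m/s².
Constant speed: t = d/v = 42/3.85 = 10.9 s
Total distance = 10.6 + 42.0 = 52.6 m

52.59 m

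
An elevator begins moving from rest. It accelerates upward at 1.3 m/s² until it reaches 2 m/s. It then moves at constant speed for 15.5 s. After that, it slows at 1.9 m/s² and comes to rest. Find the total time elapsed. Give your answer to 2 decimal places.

18.09 s

Phase 1 (accelerating): v₀ = 0 m/s, a = 1.3 m/s².
v = v₀ + at → t = (2 − 0) / 1.3 = 1.54 s
v² = v₀² + 2aΔx → Δx = (2² − 0²)/(2·1.3) = 1.54 m

Phase 2 (constant speed): v₀ = 2.00 m/s, a = 0 m/s².
v = v₀ + at = 2.00 + (0)(15.5) = 2.00 m/s
Δx = v₀t + ½at² = 2.00·15.5 + 0.5·0·15.5² = 31.0 m

Phase 3 (decelerating): v₀ = 2.00 m/s, a = -1.9 m/s².
v = v₀ + at → t = (0 − 2.00) / -1.9 = 1.05 s
v² = v₀² + 2aΔx → Δx = (0² − 2.00²)/(2·-1.9) = 1.05 m
Total time = 1.54 + 15.5 + 1.05 = 18.1 s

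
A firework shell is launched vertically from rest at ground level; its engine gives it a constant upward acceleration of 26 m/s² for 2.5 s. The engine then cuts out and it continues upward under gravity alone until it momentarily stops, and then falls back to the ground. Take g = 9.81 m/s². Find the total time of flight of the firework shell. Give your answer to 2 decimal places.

16.90 s

Phase 1 (powered ascent): v₀ = 0 m/s, a = 26 m/s².
v = v₀ + at = 0 + (26)(2.5) = 65.0 m/s
Δx = v₀t + ½at² = 0·2.5 + 0.5·26·2.5² = 81.2 m

Phase 2 (coasting upward): v₀ = 65.0 m/s, a = -9.81 m/s².
v = v₀ + at → t = (0 − 65.0) / -9.81 = 6.63 s
v² = v₀² + 2aΔx → Δx = (0² − 65.0²)/(2·-9.81) = 215 m

Phase 3 (free fall): v₀ = 0 m/s, a = -9.81 m/s².
Falls 297 m from rest: t = √(2·297/9.81) = 7.78 s; v = g·t = 76.3 m/s.
Total time = 2.50 + 6.63 + 7.78 = 16.9 s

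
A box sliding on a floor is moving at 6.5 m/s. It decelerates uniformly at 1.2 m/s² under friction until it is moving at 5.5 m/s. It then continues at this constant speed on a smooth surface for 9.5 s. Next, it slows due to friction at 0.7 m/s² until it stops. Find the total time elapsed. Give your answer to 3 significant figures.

Phase 1 (decelerating): v₀ = 6.50 m/s, a = -1.2 m/s².
v = v₀ + at → t = (5.5 − 6.50) / -1.2 = 0.833 s
v² = v₀² + 2aΔx → Δx = (5.5² − 6.50²)/(2·-1.2) = 5.00 m

Phase 2 (constant speed): v₀ = 5.50 m/s, a = 0 m/s².
v = v₀ + at = 5.50 + (0)(9.5) = 5.50 m/s
Δx = v₀t + ½at² = 5.50·9.5 + 0.5·0·9.5² = 52.2 m

Phase 3 (decelerating): v₀ = 5.50 m/s, a = -0.7 m/s².
v = v₀ + at → t = (0 − 5.50) / -0.7 = 7.86 s
v² = v₀² + 2aΔx → Δx = (0² − 5.50²)/(2·-0.7) = 21.6 m
Total time = 0.833 + 9.50 + 7.86 = 18.2 s

18.2 s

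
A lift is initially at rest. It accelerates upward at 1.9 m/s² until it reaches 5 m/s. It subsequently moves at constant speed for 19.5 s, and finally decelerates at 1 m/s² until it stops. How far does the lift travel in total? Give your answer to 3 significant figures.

Phase 1 (accelerating): v₀ = 0 m/s, a = 1.9 m/s².
v = v₀ + at → t = (5 − 0) / 1.9 = 2.63 s
v² = v₀² + 2aΔx → Δx = (5² − 0²)/(2·1.9) = 6.58 m

Phase 2 (constant speed): v₀ = 5.00 m/s, a = 0 m/s².
v = v₀ + at = 5.00 + (0)(19.5) = 5.00 m/s
Δx = v₀t + ½at² = 5.00·19.5 + 0.5·0·19.5² = 97.5 m

Phase 3 (decelerating): v₀ = 5.00 m/s, a = -1 m/s².
v = v₀ + at → t = (0 − 5.00) / -1 = 5.00 s
v² = v₀² + 2aΔx → Δx = (0² − 5.00²)/(2·-1) = 12.5 m
Total distance = 6.58 + 97.5 + 12.5 = 117 m

117 m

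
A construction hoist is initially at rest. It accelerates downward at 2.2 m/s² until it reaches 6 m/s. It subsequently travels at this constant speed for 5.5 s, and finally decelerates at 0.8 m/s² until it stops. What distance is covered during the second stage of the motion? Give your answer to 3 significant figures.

33.0 m

Phase 1 (accelerating): v₀ = 0 m/s, a = 2.2 m/s².
v = v₀ + at → t = (6 − 0) / 2.2 = 2.73 s
v² = v₀² + 2aΔx → Δx = (6² − 0²)/(2·2.2) = 8.18 m

Phase 2 (constant speed): v₀ = 6.00 m/s, a = 0 m/s².
v = v₀ + at = 6.00 + (0)(5.5) = 6.00 m/s
Δx = v₀t + ½at² = 6.00·5.5 + 0.5·0·5.5² = 33.0 m
Distance in phase 2 = 33.0 m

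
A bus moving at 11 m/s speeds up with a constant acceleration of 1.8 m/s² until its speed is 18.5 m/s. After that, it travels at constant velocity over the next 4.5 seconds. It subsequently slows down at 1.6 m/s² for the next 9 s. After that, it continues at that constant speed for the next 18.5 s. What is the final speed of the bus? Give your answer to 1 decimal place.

Phase 1 (accelerating): v₀ = 11.0 m/s, a = 1.8 m/s².
v = v₀ + at → t = (18.5 − 11.0) / 1.8 = 4.17 s
v² = v₀² + 2aΔx → Δx = (18.5² − 11.0²)/(2·1.8) = 61.5 m

Phase 2 (constant speed): v₀ = 18.5 m/s, a = 0 m/s².
v = v₀ + at = 18.5 + (0)(4.5) = 18.5 m/s
Δx = v₀t + ½at² = 18.5·4.5 + 0.5·0·4.5² = 83.2 m

Phase 3 (decelerating): v₀ = 18.5 m/s, a = -1.6 m/s².
v = v₀ + at = 18.5 + (-1.6)(9) = 4.10 m/s
Δx = v₀t + ½at² = 18.5·9 + 0.5·-1.6·9² = 102 m

Phase 4 (constant speed): v₀ = 4.10 m/s, a = 0 m/s².
v = v₀ + at = 4.10 + (0)(18.5) = 4.10 m/s
Δx = v₀t + ½at² = 4.10·18.5 + 0.5·0·18.5² = 75.8 m
Final speed = 4.10 m/s

4.1 m/s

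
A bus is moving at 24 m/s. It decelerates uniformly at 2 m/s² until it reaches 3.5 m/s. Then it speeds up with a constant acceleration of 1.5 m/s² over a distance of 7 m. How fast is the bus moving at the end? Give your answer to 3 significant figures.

Phase 1 (decelerating): v₀ = 24.0 m/s, a = -2 m/s².
v = v₀ + at → t = (3.5 − 24.0) / -2 = 10.2 s
v² = v₀² + 2aΔx → Δx = (3.5² − 24.0²)/(2·-2) = 141 m

Phase 2 (accelerating): v₀ = 3.50 m/s, a = 1.5 m/s².
v² = v₀² + 2aΔx = 3.50² + 2·1.5·7 = 33.2 → v = 5.77 m/s
t = (v − v₀)/a = (5.77 − 3.50)/1.5 = 1.51 s
Final speed = 5.77 m/s

5.77 m/s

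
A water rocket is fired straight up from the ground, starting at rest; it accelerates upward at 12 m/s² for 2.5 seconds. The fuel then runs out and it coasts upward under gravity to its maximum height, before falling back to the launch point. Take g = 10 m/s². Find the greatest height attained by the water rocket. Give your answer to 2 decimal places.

Phase 1 (powered ascent): v₀ = 0 m/s, a = 12 m/s².
v = v₀ + at = 0 + (12)(2.5) = 30.0 m/s
Δx = v₀t + ½at² = 0·2.5 + 0.5·12·2.5² = 37.5 m

Phase 2 (coasting upward): v₀ = 30.0 m/s, a = -10 m/s².
v = v₀ + at → t = (0 − 30.0) / -10 = 3.00 s
v² = v₀² + 2aΔx → Δx = (0² − 30.0²)/(2·-10) = 45.0 m
Maximum height = 37.5 + 45.0 = 82.5 m

82.50 m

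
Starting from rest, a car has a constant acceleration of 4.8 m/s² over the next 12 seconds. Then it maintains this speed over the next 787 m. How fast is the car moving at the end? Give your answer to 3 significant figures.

57.6 m/s

Phase 1 (accelerating): v₀ = 0 m/s, a = 4.8 m/s².
v = v₀ + at = 0 + (4.8)(12) = 57.6 m/s
Δx = v₀t + ½at² = 0·12 + 0.5·4.8·12² = 346 m

Phase 2 (constant speed): v₀ = 57.6 m/s, a = 0 m/s².
Constant speed: t = d/v = 787/57.6 = 13.7 s
Final speed = 57.6 m/s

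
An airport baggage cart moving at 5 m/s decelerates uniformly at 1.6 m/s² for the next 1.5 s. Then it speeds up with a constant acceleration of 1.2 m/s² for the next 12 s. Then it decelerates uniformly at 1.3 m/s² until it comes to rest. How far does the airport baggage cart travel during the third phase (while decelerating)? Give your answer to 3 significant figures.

Phase 1 (decelerating): v₀ = 5.00 m/s, a = -1.6 m/s².
v = v₀ + at = 5.00 + (-1.6)(1.5) = 2.60 m/s
Δx = v₀t + ½at² = 5.00·1.5 + 0.5·-1.6·1.5² = 5.70 m

Phase 2 (accelerating): v₀ = 2.60 m/s, a = 1.2 m/s².
v = v₀ + at = 2.60 + (1.2)(12) = 17.0 m/s
Δx = v₀t + ½at² = 2.60·12 + 0.5·1.2·12² = 118 m

Phase 3 (decelerating): v₀ = 17.0 m/s, a = -1.3 m/s².
v = v₀ + at → t = (0 − 17.0) / -1.3 = 13.1 s
v² = v₀² + 2aΔx → Δx = (0² − 17.0²)/(2·-1.3) = 111 m
Distance in phase 3 = 111 m

111 m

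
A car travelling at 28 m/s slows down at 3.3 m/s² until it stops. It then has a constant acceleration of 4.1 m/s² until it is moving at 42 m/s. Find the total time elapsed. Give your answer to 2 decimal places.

18.73 s

Phase 1 (decelerating): v₀ = 28.0 m/s, a = -3.3 m/s².
v = v₀ + at → t = (0 − 28.0) / -3.3 = 8.48 s
v² = v₀² + 2aΔx → Δx = (0² − 28.0²)/(2·-3.3) = 119 m

Phase 2 (accelerating): v₀ = 0 m/s, a = 4.1 m/s².
v = v₀ + at → t = (42 − 0) / 4.1 = 10.2 s
v² = v₀² + 2aΔx → Δx = (42² − 0²)/(2·4.1) = 215 m
Total time = 8.48 + 10.2 = 18.7 s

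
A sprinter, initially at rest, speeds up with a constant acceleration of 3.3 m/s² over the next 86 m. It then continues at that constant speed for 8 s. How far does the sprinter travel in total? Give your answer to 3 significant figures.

Phase 1 (accelerating): v₀ = 0 m/s, a = 3.3 m/s².
v² = v₀² + 2aΔx = 0² + 2·3.3·86 = 568 → v = 23.8 m/s
t = (v − v₀)/a = (23.8 − 0)/3.3 = 7.22 s

Phase 2 (constant speed): v₀ = 23.8 m/s, a = 0 m/s².
v = v₀ + at = 23.8 + (0)(8) = 23.8 m/s
Δx = v₀t + ½at² = 23.8·8 + 0.5·0·8² = 191 m
Total distance = 86.0 + 191 = 277 m

277 m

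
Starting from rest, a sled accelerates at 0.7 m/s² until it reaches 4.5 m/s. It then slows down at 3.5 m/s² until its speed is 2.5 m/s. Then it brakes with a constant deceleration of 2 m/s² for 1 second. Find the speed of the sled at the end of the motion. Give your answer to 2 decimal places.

0.50 m/s

Phase 1 (accelerating): v₀ = 0 m/s, a = 0.7 m/s².
v = v₀ + at → t = (4.5 − 0) / 0.7 = 6.43 s
v² = v₀² + 2aΔx → Δx = (4.5² − 0²)/(2·0.7) = 14.5 m

Phase 2 (decelerating): v₀ = 4.50 m/s, a = -3.5 m/s².
v = v₀ + at → t = (2.5 − 4.50) / -3.5 = 0.571 s
v² = v₀² + 2aΔx → Δx = (2.5² − 4.50²)/(2·-3.5) = 2.00 m

Phase 3 (decelerating): v₀ = 2.50 m/s, a = -2 m/s².
v = v₀ + at = 2.50 + (-2)(1) = 0.500 m/s
Δx = v₀t + ½at² = 2.50·1 + 0.5·-2·1² = 1.50 m
Final speed = 0.500 m/s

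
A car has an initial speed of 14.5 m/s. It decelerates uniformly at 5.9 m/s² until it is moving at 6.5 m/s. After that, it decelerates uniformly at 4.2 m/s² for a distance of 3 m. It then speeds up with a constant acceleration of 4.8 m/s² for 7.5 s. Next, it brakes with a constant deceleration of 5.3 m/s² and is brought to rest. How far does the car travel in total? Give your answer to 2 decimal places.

335.13 m

Phase 1 (decelerating): v₀ = 14.5 m/s, a = -5.9 m/s².
v = v₀ + at → t = (6.5 − 14.5) / -5.9 = 1.36 s
v² = v₀² + 2aΔx → Δx = (6.5² − 14.5²)/(2·-5.9) = 14.2 m

Phase 2 (decelerating): v₀ = 6.50 m/s, a = -4.2 m/s².
v² = v₀² + 2aΔx = 6.50² + 2·-4.2·3 = 17.0 → v = 4.13 m/s
t = (v − v₀)/a = (4.13 − 6.50)/-4.2 = 0.564 s

Phase 3 (accelerating): v₀ = 4.13 m/s, a = 4.8 m/s².
v = v₀ + at = 4.13 + (4.8)(7.5) = 40.1 m/s
Δx = v₀t + ½at² = 4.13·7.5 + 0.5·4.8·7.5² = 166 m

Phase 4 (decelerating): v₀ = 40.1 m/s, a = -5.3 m/s².
v = v₀ + at → t = (0 − 40.1) / -5.3 = 7.57 s
v² = v₀² + 2aΔx → Δx = (0² − 40.1²)/(2·-5.3) = 152 m
Total distance = 14.2 + 3.00 + 166 + 152 = 335 m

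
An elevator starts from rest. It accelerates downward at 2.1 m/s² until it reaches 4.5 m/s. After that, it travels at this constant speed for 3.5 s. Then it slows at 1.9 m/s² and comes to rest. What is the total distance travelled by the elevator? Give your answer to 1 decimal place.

Phase 1 (accelerating): v₀ = 0 m/s, a = 2.1 m/s².
v = v₀ + at → t = (4.5 − 0) / 2.1 = 2.14 s
v² = v₀² + 2aΔx → Δx = (4.5² − 0²)/(2·2.1) = 4.82 m

Phase 2 (constant speed): v₀ = 4.50 m/s, a = 0 m/s².
v = v₀ + at = 4.50 + (0)(3.5) = 4.50 m/s
Δx = v₀t + ½at² = 4.50·3.5 + 0.5·0·3.5² = 15.8 m

Phase 3 (decelerating): v₀ = 4.50 m/s, a = -1.9 m/s².
v = v₀ + at → t = (0 − 4.50) / -1.9 = 2.37 s
v² = v₀² + 2aΔx → Δx = (0² − 4.50²)/(2·-1.9) = 5.33 m
Total distance = 4.82 + 15.8 + 5.33 = 25.9 m

25.9 m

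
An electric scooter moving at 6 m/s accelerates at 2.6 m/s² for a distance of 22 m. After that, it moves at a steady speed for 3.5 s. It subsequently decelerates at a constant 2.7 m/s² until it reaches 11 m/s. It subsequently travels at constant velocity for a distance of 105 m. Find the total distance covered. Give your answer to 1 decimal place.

175.4 m

Phase 1 (accelerating): v₀ = 6.00 m/s, a = 2.6 m/s².
v² = v₀² + 2aΔx = 6.00² + 2·2.6·22 = 150 → v = 12.3 m/s
t = (v − v₀)/a = (12.3 − 6.00)/2.6 = 2.41 s

Phase 2 (constant speed): v₀ = 12.3 m/s, a = 0 m/s².
v = v₀ + at = 12.3 + (0)(3.5) = 12.3 m/s
Δx = v₀t + ½at² = 12.3·3.5 + 0.5·0·3.5² = 42.9 m

Phase 3 (decelerating): v₀ = 12.3 m/s, a = -2.7 m/s².
v = v₀ + at → t = (11 − 12.3) / -2.7 = 0.468 s
v² = v₀² + 2aΔx → Δx = (11² − 12.3²)/(2·-2.7) = 5.44 m

Phase 4 (constant speed): v₀ = 11.0 m/s, a = 0 m/s².
Constant speed: t = d/v = 105/11.0 = 9.55 s
Total distance = 22.0 + 42.9 + 5.44 + 105 = 175 m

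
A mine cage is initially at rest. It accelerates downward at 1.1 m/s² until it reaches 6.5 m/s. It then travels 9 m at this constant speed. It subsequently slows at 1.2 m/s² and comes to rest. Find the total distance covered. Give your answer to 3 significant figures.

Phase 1 (accelerating): v₀ = 0 m/s, a = 1.1 m/s².
v = v₀ + at → t = (6.5 − 0) / 1.1 = 5.91 s
v² = v₀² + 2aΔx → Δx = (6.5² − 0²)/(2·1.1) = 19.2 m

Phase 2 (constant speed): v₀ = 6.50 m/s, a = 0 m/s².
Constant speed: t = d/v = 9/6.50 = 1.38 s

Phase 3 (decelerating): v₀ = 6.50 m/s, a = -1.2 m/s².
v = v₀ + at → t = (0 − 6.50) / -1.2 = 5.42 s
v² = v₀² + 2aΔx → Δx = (0² − 6.50²)/(2·-1.2) = 17.6 m
Total distance = 19.2 + 9.00 + 17.6 = 45.8 m

45.8 m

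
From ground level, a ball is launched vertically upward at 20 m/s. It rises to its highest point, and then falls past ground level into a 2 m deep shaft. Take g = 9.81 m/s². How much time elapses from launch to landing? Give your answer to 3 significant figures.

4.18 s

Phase 1 (rising): v₀ = 20.0 m/s, a = -9.81 m/s².
v = v₀ + at → t = (0 − 20.0) / -9.81 = 2.04 s
v² = v₀² + 2aΔx → Δx = (0² − 20.0²)/(2·-9.81) = 20.4 m

Phase 2 (falling): v₀ = 0 m/s, a = -9.81 m/s².
Falls 22.4 m from rest: t = √(2·22.4/9.81) = 2.14 s; v = g·t = 21.0 m/s.
Total time = 2.04 + 2.14 = 4.18 s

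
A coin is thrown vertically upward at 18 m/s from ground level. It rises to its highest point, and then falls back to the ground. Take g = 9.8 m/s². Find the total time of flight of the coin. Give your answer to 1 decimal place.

Phase 1 (rising): v₀ = 18.0 m/s, a = -9.8 m/s².
v = v₀ + at → t = (0 − 18.0) / -9.8 = 1.84 s
v² = v₀² + 2aΔx → Δx = (0² − 18.0²)/(2·-9.8) = 16.5 m

Phase 2 (falling): v₀ = 0 m/s, a = -9.8 m/s².
Falls 16.5 m from rest: t = √(2·16.5/9.8) = 1.84 s; v = g·t = 18.0 m/s.
Total time = 1.84 + 1.84 = 3.67 s

3.7 s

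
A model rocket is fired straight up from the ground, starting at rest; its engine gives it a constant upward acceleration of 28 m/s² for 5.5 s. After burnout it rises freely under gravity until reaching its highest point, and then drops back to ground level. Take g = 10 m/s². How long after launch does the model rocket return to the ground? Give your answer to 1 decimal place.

38.8 s

Phase 1 (powered ascent): v₀ = 0 m/s, a = 28 m/s².
v = v₀ + at = 0 + (28)(5.5) = 154 m/s
Δx = v₀t + ½at² = 0·5.5 + 0.5·28·5.5² = 424 m

Phase 2 (coasting upward): v₀ = 154 m/s, a = -10 m/s².
v = v₀ + at → t = (0 − 154) / -10 = 15.4 s
v² = v₀² + 2aΔx → Δx = (0² − 154²)/(2·-10) = 1190 m

Phase 3 (free fall): v₀ = 0 m/s, a = -10 m/s².
Falls 1610 m from rest: t = √(2·1610/10) = 17.9 s; v = g·t = 179 m/s.
Total time = 5.50 + 15.4 + 17.9 = 38.8 s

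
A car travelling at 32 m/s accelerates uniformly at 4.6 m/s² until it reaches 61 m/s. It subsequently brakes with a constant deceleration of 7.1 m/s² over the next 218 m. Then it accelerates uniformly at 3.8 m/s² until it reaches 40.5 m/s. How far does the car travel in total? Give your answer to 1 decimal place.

Phase 1 (accelerating): v₀ = 32.0 m/s, a = 4.6 m/s².
v = v₀ + at → t = (61 − 32.0) / 4.6 = 6.30 s
v² = v₀² + 2aΔx → Δx = (61² − 32.0²)/(2·4.6) = 293 m

Phase 2 (decelerating): v₀ = 61.0 m/s, a = -7.1 m/s².
v² = v₀² + 2aΔx = 61.0² + 2·-7.1·218 = 625 → v = 25.0 m/s
t = (v − v₀)/a = (25.0 − 61.0)/-7.1 = 5.07 s

Phase 3 (accelerating): v₀ = 25.0 m/s, a = 3.8 m/s².
v = v₀ + at → t = (40.5 − 25.0) / 3.8 = 4.08 s
v² = v₀² + 2aΔx → Δx = (40.5² − 25.0²)/(2·3.8) = 134 m
Total distance = 293 + 218 + 134 = 645 m

644.7 m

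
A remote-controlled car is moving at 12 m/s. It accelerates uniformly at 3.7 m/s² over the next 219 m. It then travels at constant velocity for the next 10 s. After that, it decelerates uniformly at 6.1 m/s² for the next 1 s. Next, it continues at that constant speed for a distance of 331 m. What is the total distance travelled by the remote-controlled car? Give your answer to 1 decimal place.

Phase 1 (accelerating): v₀ = 12.0 m/s, a = 3.7 m/s².
v² = v₀² + 2aΔx = 12.0² + 2·3.7·219 = 1760 → v = 42.0 m/s
t = (v − v₀)/a = (42.0 − 12.0)/3.7 = 8.11 s

Phase 2 (constant speed): v₀ = 42.0 m/s, a = 0 m/s².
v = v₀ + at = 42.0 + (0)(10) = 42.0 m/s
Δx = v₀t + ½at² = 42.0·10 + 0.5·0·10² = 420 m

Phase 3 (decelerating): v₀ = 42.0 m/s, a = -6.1 m/s².
v = v₀ + at = 42.0 + (-6.1)(1) = 35.9 m/s
Δx = v₀t + ½at² = 42.0·1 + 0.5·-6.1·1² = 39.0 m

Phase 4 (constant speed): v₀ = 35.9 m/s, a = 0 m/s².
Constant speed: t = d/v = 331/35.9 = 9.22 s
Total distance = 219 + 420 + 39.0 + 331 = 1010 m

1009.0 m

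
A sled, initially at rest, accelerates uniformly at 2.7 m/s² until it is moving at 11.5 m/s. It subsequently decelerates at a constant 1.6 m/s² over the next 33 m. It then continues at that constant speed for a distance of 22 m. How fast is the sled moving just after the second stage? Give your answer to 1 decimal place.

Phase 1 (accelerating): v₀ = 0 m/s, a = 2.7 m/s².
v = v₀ + at → t = (11.5 − 0) / 2.7 = 4.26 s
v² = v₀² + 2aΔx → Δx = (11.5² − 0²)/(2·2.7) = 24.5 m

Phase 2 (decelerating): v₀ = 11.5 m/s, a = -1.6 m/s².
v² = v₀² + 2aΔx = 11.5² + 2·-1.6·33 = 26.6 → v = 5.16 m/s
t = (v − v₀)/a = (5.16 − 11.5)/-1.6 = 3.96 s
Speed at end of phase 2 = 5.16 m/s

5.2 m/s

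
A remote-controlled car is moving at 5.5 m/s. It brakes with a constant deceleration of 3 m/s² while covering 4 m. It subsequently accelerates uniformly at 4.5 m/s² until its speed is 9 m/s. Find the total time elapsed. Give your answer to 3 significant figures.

2.44 s

Phase 1 (decelerating): v₀ = 5.50 m/s, a = -3 m/s².
v² = v₀² + 2aΔx = 5.50² + 2·-3·4 = 6.25 → v = 2.50 m/s
t = (v − v₀)/a = (2.50 − 5.50)/-3 = 1.00 s

Phase 2 (accelerating): v₀ = 2.50 m/s, a = 4.5 m/s².
v = v₀ + at → t = (9 − 2.50) / 4.5 = 1.44 s
v² = v₀² + 2aΔx → Δx = (9² − 2.50²)/(2·4.5) = 8.31 m
Total time = 1.00 + 1.44 = 2.44 s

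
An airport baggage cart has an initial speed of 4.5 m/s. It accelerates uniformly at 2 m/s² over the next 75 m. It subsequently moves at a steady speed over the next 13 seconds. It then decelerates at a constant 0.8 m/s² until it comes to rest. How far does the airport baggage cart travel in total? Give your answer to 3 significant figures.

Phase 1 (accelerating): v₀ = 4.50 m/s, a = 2 m/s².
v² = v₀² + 2aΔx = 4.50² + 2·2·75 = 320 → v = 17.9 m/s
t = (v − v₀)/a = (17.9 − 4.50)/2 = 6.70 s

Phase 2 (constant speed): v₀ = 17.9 m/s, a = 0 m/s².
v = v₀ + at = 17.9 + (0)(13) = 17.9 m/s
Δx = v₀t + ½at² = 17.9·13 + 0.5·0·13² = 233 m

Phase 3 (decelerating): v₀ = 17.9 m/s, a = -0.8 m/s².
v = v₀ + at → t = (0 − 17.9) / -0.8 = 22.4 s
v² = v₀² + 2aΔx → Δx = (0² − 17.9²)/(2·-0.8) = 200 m
Total distance = 75.0 + 233 + 200 = 508 m

508 m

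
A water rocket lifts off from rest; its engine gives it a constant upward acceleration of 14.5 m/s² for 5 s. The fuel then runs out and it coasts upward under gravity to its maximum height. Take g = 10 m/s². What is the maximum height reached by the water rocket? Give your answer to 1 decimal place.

Phase 1 (powered ascent): v₀ = 0 m/s, a = 14.5 m/s².
v = v₀ + at = 0 + (14.5)(5) = 72.5 m/s
Δx = v₀t + ½at² = 0·5 + 0.5·14.5·5² = 181 m

Phase 2 (coasting upward): v₀ = 72.5 m/s, a = -10 m/s².
v = v₀ + at → t = (0 − 72.5) / -10 = 7.25 s
v² = v₀² + 2aΔx → Δx = (0² − 72.5²)/(2·-10) = 263 m
Maximum height = 181 + 263 = 444 m

444.1 m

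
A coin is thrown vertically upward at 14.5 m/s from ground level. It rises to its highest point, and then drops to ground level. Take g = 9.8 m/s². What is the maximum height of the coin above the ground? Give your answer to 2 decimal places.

10.73 m

Phase 1 (rising): v₀ = 14.5 m/s, a = -9.8 m/s².
v = v₀ + at → t = (0 − 14.5) / -9.8 = 1.48 s
v² = v₀² + 2aΔx → Δx = (0² − 14.5²)/(2·-9.8) = 10.7 m
Maximum height = 10.7 m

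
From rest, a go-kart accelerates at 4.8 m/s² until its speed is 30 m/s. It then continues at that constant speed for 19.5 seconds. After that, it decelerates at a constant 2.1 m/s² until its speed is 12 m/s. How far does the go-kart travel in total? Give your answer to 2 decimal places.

Phase 1 (accelerating): v₀ = 0 m/s, a = 4.8 m/s².
v = v₀ + at → t = (30 − 0) / 4.8 = 6.25 s
v² = v₀² + 2aΔx → Δx = (30² − 0²)/(2·4.8) = 93.8 m

Phase 2 (constant speed): v₀ = 30.0 m/s, a = 0 m/s².
v = v₀ + at = 30.0 + (0)(19.5) = 30.0 m/s
Δx = v₀t + ½at² = 30.0·19.5 + 0.5·0·19.5² = 585 m

Phase 3 (decelerating): v₀ = 30.0 m/s, a = -2.1 m/s².
v = v₀ + at → t = (12 − 30.0) / -2.1 = 8.57 s
v² = v₀² + 2aΔx → Δx = (12² − 30.0²)/(2·-2.1) = 180 m
Total distance = 93.8 + 585 + 180 = 859 m

858.75 m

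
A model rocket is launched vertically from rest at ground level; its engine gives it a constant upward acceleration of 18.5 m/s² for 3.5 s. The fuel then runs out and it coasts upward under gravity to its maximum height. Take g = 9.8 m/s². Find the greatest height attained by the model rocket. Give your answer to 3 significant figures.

Phase 1 (powered ascent): v₀ = 0 m/s, a = 18.5 m/s².
v = v₀ + at = 0 + (18.5)(3.5) = 64.8 m/s
Δx = v₀t + ½at² = 0·3.5 + 0.5·18.5·3.5² = 113 m

Phase 2 (coasting upward): v₀ = 64.8 m/s, a = -9.8 m/s².
v = v₀ + at → t = (0 − 64.8) / -9.8 = 6.61 s
v² = v₀² + 2aΔx → Δx = (0² − 64.8²)/(2·-9.8) = 214 m
Maximum height = 113 + 214 = 327 m

327 m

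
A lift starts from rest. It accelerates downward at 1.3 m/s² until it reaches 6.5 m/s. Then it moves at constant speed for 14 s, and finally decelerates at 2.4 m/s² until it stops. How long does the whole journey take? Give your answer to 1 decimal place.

21.7 s

Phase 1 (accelerating): v₀ = 0 m/s, a = 1.3 m/s².
v = v₀ + at → t = (6.5 − 0) / 1.3 = 5.00 s
v² = v₀² + 2aΔx → Δx = (6.5² − 0²)/(2·1.3) = 16.2 m

Phase 2 (constant speed): v₀ = 6.50 m/s, a = 0 m/s².
v = v₀ + at = 6.50 + (0)(14) = 6.50 m/s
Δx = v₀t + ½at² = 6.50·14 + 0.5·0·14² = 91.0 m

Phase 3 (decelerating): v₀ = 6.50 m/s, a = -2.4 m/s².
v = v₀ + at → t = (0 − 6.50) / -2.4 = 2.71 s
v² = v₀² + 2aΔx → Δx = (0² − 6.50²)/(2·-2.4) = 8.80 m
Total time = 5.00 + 14.0 + 2.71 = 21.7 s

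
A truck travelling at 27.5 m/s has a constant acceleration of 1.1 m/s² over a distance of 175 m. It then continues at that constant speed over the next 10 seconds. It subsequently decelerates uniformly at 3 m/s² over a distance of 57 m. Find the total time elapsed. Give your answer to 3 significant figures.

17.5 s

Phase 1 (accelerating): v₀ = 27.5 m/s, a = 1.1 m/s².
v² = v₀² + 2aΔx = 27.5² + 2·1.1·175 = 1140 → v = 33.8 m/s
t = (v − v₀)/a = (33.8 − 27.5)/1.1 = 5.71 s

Phase 2 (constant speed): v₀ = 33.8 m/s, a = 0 m/s².
v = v₀ + at = 33.8 + (0)(10) = 33.8 m/s
Δx = v₀t + ½at² = 33.8·10 + 0.5·0·10² = 338 m

Phase 3 (decelerating): v₀ = 33.8 m/s, a = -3 m/s².
v² = v₀² + 2aΔx = 33.8² + 2·-3·57 = 799 → v = 28.3 m/s
t = (v − v₀)/a = (28.3 − 33.8)/-3 = 1.84 s
Total time = 5.71 + 10.0 + 1.84 = 17.5 s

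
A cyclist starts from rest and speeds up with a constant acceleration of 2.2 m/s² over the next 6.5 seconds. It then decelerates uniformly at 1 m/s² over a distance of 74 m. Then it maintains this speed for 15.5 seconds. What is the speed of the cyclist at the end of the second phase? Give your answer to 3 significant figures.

Phase 1 (accelerating): v₀ = 0 m/s, a = 2.2 m/s².
v = v₀ + at = 0 + (2.2)(6.5) = 14.3 m/s
Δx = v₀t + ½at² = 0·6.5 + 0.5·2.2·6.5² = 46.5 m

Phase 2 (decelerating): v₀ = 14.3 m/s, a = -1 m/s².
v² = v₀² + 2aΔx = 14.3² + 2·-1·74 = 56.5 → v = 7.52 m/s
t = (v − v₀)/a = (7.52 − 14.3)/-1 = 6.78 s
Speed at end of phase 2 = 7.52 m/s

7.52 m/s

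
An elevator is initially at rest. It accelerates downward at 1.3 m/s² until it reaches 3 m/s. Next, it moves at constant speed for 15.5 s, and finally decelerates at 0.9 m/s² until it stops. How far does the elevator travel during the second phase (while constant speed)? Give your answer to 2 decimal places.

46.50 m

Phase 1 (accelerating): v₀ = 0 m/s, a = 1.3 m/s².
v = v₀ + at → t = (3 − 0) / 1.3 = 2.31 s
v² = v₀² + 2aΔx → Δx = (3² − 0²)/(2·1.3) = 3.46 m

Phase 2 (constant speed): v₀ = 3.00 m/s, a = 0 m/s².
v = v₀ + at = 3.00 + (0)(15.5) = 3.00 m/s
Δx = v₀t + ½at² = 3.00·15.5 + 0.5·0·15.5² = 46.5 m
Distance in phase 2 = 46.5 m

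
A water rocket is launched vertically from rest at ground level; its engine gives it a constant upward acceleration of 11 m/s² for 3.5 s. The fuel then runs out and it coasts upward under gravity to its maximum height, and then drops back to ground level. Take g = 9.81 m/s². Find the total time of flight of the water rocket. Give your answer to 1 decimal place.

Phase 1 (powered ascent): v₀ = 0 m/s, a = 11 m/s².
v = v₀ + at = 0 + (11)(3.5) = 38.5 m/s
Δx = v₀t + ½at² = 0·3.5 + 0.5·11·3.5² = 67.4 m

Phase 2 (coasting upward): v₀ = 38.5 m/s, a = -9.81 m/s².
v = v₀ + at → t = (0 − 38.5) / -9.81 = 3.92 s
v² = v₀² + 2aΔx → Δx = (0² − 38.5²)/(2·-9.81) = 75.5 m

Phase 3 (free fall): v₀ = 0 m/s, a = -9.81 m/s².
Falls 143 m from rest: t = √(2·143/9.81) = 5.40 s; v = g·t = 53.0 m/s.
Total time = 3.50 + 3.92 + 5.40 = 12.8 s

12.8 s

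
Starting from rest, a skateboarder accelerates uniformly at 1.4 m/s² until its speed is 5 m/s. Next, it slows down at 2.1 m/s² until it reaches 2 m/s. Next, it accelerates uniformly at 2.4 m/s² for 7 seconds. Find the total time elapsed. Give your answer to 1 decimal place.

Phase 1 (accelerating): v₀ = 0 m/s, a = 1.4 m/s².
v = v₀ + at → t = (5 − 0) / 1.4 = 3.57 s
v² = v₀² + 2aΔx → Δx = (5² − 0²)/(2·1.4) = 8.93 m

Phase 2 (decelerating): v₀ = 5.00 m/s, a = -2.1 m/s².
v = v₀ + at → t = (2 − 5.00) / -2.1 = 1.43 s
v² = v₀² + 2aΔx → Δx = (2² − 5.00²)/(2·-2.1) = 5.00 m

Phase 3 (accelerating): v₀ = 2.00 m/s, a = 2.4 m/s².
v = v₀ + at = 2.00 + (2.4)(7) = 18.8 m/s
Δx = v₀t + ½at² = 2.00·7 + 0.5·2.4·7² = 72.8 m
Total time = 3.57 + 1.43 + 7.00 = 12.0 s

12.0 s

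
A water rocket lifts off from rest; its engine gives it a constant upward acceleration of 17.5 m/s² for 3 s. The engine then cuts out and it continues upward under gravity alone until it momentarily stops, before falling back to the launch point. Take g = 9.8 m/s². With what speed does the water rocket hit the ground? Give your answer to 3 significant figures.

65.6 m/s

Phase 1 (powered ascent): v₀ = 0 m/s, a = 17.5 m/s².
v = v₀ + at = 0 + (17.5)(3) = 52.5 m/s
Δx = v₀t + ½at² = 0·3 + 0.5·17.5·3² = 78.8 m

Phase 2 (coasting upward): v₀ = 52.5 m/s, a = -9.8 m/s².
v = v₀ + at → t = (0 − 52.5) / -9.8 = 5.36 s
v² = v₀² + 2aΔx → Δx = (0² − 52.5²)/(2·-9.8) = 141 m

Phase 3 (free fall): v₀ = 0 m/s, a = -9.8 m/s².
Falls 219 m from rest: t = √(2·219/9.8) = 6.69 s; v = g·t = 65.6 m/s.
Impact speed = 65.6 m/s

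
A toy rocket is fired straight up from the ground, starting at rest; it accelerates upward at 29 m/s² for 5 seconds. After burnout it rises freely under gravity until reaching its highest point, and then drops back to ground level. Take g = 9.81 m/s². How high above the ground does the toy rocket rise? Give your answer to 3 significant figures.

Phase 1 (powered ascent): v₀ = 0 m/s, a = 29 m/s².
v = v₀ + at = 0 + (29)(5) = 145 m/s
Δx = v₀t + ½at² = 0·5 + 0.5·29·5² = 362 m

Phase 2 (coasting upward): v₀ = 145 m/s, a = -9.81 m/s².
v = v₀ + at → t = (0 − 145) / -9.81 = 14.8 s
v² = v₀² + 2aΔx → Δx = (0² − 145²)/(2·-9.81) = 1070 m
Maximum height = 362 + 1070 = 1430 m

1430 m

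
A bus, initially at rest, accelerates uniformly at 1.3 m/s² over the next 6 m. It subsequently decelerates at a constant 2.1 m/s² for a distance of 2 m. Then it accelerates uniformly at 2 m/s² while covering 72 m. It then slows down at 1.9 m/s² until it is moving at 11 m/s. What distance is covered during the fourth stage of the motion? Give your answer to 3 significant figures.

45.8 m

Phase 1 (accelerating): v₀ = 0 m/s, a = 1.3 m/s².
v² = v₀² + 2aΔx = 0² + 2·1.3·6 = 15.6 → v = 3.95 m/s
t = (v − v₀)/a = (3.95 − 0)/1.3 = 3.04 s

Phase 2 (decelerating): v₀ = 3.95 m/s, a = -2.1 m/s².
v² = v₀² + 2aΔx = 3.95² + 2·-2.1·2 = 7.20 → v = 2.68 m/s
t = (v − v₀)/a = (2.68 − 3.95)/-2.1 = 0.603 s

Phase 3 (accelerating): v₀ = 2.68 m/s, a = 2 m/s².
v² = v₀² + 2aΔx = 2.68² + 2·2·72 = 295 → v = 17.2 m/s
t = (v − v₀)/a = (17.2 − 2.68)/2 = 7.25 s

Phase 4 (decelerating): v₀ = 17.2 m/s, a = -1.9 m/s².
v = v₀ + at → t = (11 − 17.2) / -1.9 = 3.25 s
v² = v₀² + 2aΔx → Δx = (11² − 17.2²)/(2·-1.9) = 45.8 m
Distance in phase 4 = 45.8 m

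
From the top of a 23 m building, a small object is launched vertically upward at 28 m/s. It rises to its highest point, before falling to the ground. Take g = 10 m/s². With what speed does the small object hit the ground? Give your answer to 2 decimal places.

35.27 m/s

Phase 1 (rising): v₀ = 28.0 m/s, a = -10 m/s².
v = v₀ + at → t = (0 − 28.0) / -10 = 2.80 s
v² = v₀² + 2aΔx → Δx = (0² − 28.0²)/(2·-10) = 39.2 m

Phase 2 (falling): v₀ = 0 m/s, a = -10 m/s².
Falls 62.2 m from rest: t = √(2·62.2/10) = 3.53 s; v = g·t = 35.3 m/s.
Final speed = 35.3 m/s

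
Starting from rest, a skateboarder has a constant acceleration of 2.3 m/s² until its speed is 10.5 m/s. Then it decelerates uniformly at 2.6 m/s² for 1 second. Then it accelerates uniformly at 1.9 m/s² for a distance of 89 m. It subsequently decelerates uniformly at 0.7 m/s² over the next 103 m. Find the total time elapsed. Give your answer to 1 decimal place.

17.7 s

Phase 1 (accelerating): v₀ = 0 m/s, a = 2.3 m/s².
v = v₀ + at → t = (10.5 − 0) / 2.3 = 4.57 s
v² = v₀² + 2aΔx → Δx = (10.5² − 0²)/(2·2.3) = 24.0 m

Phase 2 (decelerating): v₀ = 10.5 m/s, a = -2.6 m/s².
v = v₀ + at = 10.5 + (-2.6)(1) = 7.90 m/s
Δx = v₀t + ½at² = 10.5·1 + 0.5·-2.6·1² = 9.20 m

Phase 3 (accelerating): v₀ = 7.90 m/s, a = 1.9 m/s².
v² = v₀² + 2aΔx = 7.90² + 2·1.9·89 = 401 → v = 20.0 m/s
t = (v − v₀)/a = (20.0 − 7.90)/1.9 = 6.38 s

Phase 4 (decelerating): v₀ = 20.0 m/s, a = -0.7 m/s².
v² = v₀² + 2aΔx = 20.0² + 2·-0.7·103 = 256 → v = 16.0 m/s
t = (v − v₀)/a = (16.0 − 20.0)/-0.7 = 5.72 s
Total time = 4.57 + 1.00 + 6.38 + 5.72 = 17.7 s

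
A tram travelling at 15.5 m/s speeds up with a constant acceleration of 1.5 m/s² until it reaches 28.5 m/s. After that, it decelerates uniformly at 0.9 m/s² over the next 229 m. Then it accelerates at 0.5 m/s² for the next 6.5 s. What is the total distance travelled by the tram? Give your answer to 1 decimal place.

Phase 1 (accelerating): v₀ = 15.5 m/s, a = 1.5 m/s².
v = v₀ + at → t = (28.5 − 15.5) / 1.5 = 8.67 s
v² = v₀² + 2aΔx → Δx = (28.5² − 15.5²)/(2·1.5) = 191 m

Phase 2 (decelerating): v₀ = 28.5 m/s, a = -0.9 m/s².
v² = v₀² + 2aΔx = 28.5² + 2·-0.9·229 = 400 → v = 20.0 m/s
t = (v − v₀)/a = (20.0 − 28.5)/-0.9 = 9.44 s

Phase 3 (accelerating): v₀ = 20.0 m/s, a = 0.5 m/s².
v = v₀ + at = 20.0 + (0.5)(6.5) = 23.3 m/s
Δx = v₀t + ½at² = 20.0·6.5 + 0.5·0.5·6.5² = 141 m
Total distance = 191 + 229 + 141 = 560 m

560.2 m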